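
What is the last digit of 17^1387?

3

Last digits of 7^n: 7, 9, 3, 1 (period 4).
1387 leaves remainder 3 on division by 4, so 17^1387 ends in 3.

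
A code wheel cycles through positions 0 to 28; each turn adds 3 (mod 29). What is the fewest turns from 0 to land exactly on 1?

10

3·10 = 30 = 1·29 + 1, so 3⁻¹ ≡ 10 (mod 29).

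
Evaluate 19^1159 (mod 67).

6

Successive squares of 19 mod 67: 19^1≡19, 19^2≡26, 19^4≡6, 19^8≡36, 19^16≡23, 19^32≡60, 19^64≡49, 19^128≡56, 19^256≡54, 19^512≡35, 19^1024≡19.
1159 = 1 + 2 + 4 + 128 + 1024, so 19^1159 ≡ 19·26·6·56·19 ≡ 6 (mod 67).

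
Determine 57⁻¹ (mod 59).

57·29 = 1653 = 28·59 + 1, so 57⁻¹ ≡ 29 (mod 59).

29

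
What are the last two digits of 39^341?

39

By repeated squaring mod 100: 39^1≡39, 39^2≡21, 39^4≡41, 39^8≡81, 39^16≡61, 39^32≡21, 39^64≡41, 39^128≡81, 39^256≡61.
341 = 1 + 4 + 16 + 64 + 256, so 39^341 ≡ 39·41·61·41·61 ≡ 39 (mod 100).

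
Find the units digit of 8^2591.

Powers of 8 mod 10 repeat with period 4: 8, 4, 2, 6.
2591 mod 4 = 3, so the last digit matches 8^3 = 2.

2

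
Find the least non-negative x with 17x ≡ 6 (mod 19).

17⁻¹ ≡ 9 (mod 19) because 17·9 = 153 = 8·19 + 1.
So x ≡ 9·6 = 54 ≡ 16 (mod 19).

16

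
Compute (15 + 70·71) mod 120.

70·71 = 4970.
4970 − 41·120 = 50, so 4970 ≡ 50 (mod 120).
(15 + 50) mod 120 = 65.

65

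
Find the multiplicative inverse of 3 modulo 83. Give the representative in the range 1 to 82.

28

83 = 27·3 + 2
3 = 1·2 + 1
2 = 2·1 + 0
Back-substituting gives 3·28 ≡ 1 (mod 83).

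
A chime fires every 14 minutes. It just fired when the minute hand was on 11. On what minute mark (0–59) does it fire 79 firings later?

37

79·14 = 1106.
Dividing 1106 by 60 gives quotient 18 and remainder 26.
(11 + 26) mod 60 = 37.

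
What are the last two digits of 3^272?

Square-and-reduce mod 100: 3^1≡3, 3^2≡9, 3^4≡81, 3^8≡61, 3^16≡21, 3^32≡41, 3^64≡81, 3^128≡61, 3^256≡21.
Since 272 = 16 + 256 in binary, 3^272 ≡ 21·21 ≡ 41 (mod 100).

41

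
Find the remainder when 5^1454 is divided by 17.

15

By repeated squaring mod 17: 5^1≡5, 5^2≡8, 5^4≡13, 5^8≡16, 5^16≡1, 5^32≡1, 5^64≡1, 5^128≡1, 5^256≡1, 5^512≡1, 5^1024≡1.
Since 1454 = 2 + 4 + 8 + 32 + 128 + 256 + 1024 in binary, 5^1454 ≡ 8·13·16·1·1·1·1 ≡ 15 (mod 17).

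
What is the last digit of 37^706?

9

Powers of 7 mod 10 repeat with period 4: 7, 9, 3, 1.
706 mod 4 = 2, so the last digit matches 7^2 = 9.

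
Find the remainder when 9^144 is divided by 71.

29

By repeated squaring mod 71: 9^1≡9, 9^2≡10, 9^4≡29, 9^8≡60, 9^16≡50, 9^32≡15, 9^64≡12, 9^128≡2.
144 = 16 + 128, so 9^144 ≡ 50·2 ≡ 29 (mod 71).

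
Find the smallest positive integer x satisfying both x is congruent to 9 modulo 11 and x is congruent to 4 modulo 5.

9

x ≡ 4 (mod 5) gives x ∈ {4, 9}.
The first of these with x mod 11 = 9 is 9.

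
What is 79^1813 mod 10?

9

Powers of 9 mod 10 repeat with period 2: 9, 1.
1813 leaves remainder 1 on division by 2, so 79^1813 ends in 9.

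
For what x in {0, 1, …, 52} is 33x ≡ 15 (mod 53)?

The inverse of 33 mod 53 is 45 (since 33·45 = 1485 ≡ 1).
So x ≡ 45·15 = 675 ≡ 39 (mod 53).

39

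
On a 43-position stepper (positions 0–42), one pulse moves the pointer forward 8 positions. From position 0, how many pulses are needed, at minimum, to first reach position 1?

43 = 5·8 + 3
8 = 2·3 + 2
3 = 1·2 + 1
2 = 2·1 + 0
Back-substituting gives 8·27 ≡ 1 (mod 43).

27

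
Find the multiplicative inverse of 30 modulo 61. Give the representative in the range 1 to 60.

61 = 2·30 + 1
30 = 30·1 + 0
Back-substituting gives 30·59 ≡ 1 (mod 61).

59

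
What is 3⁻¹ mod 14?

14 = 4·3 + 2
3 = 1·2 + 1
2 = 2·1 + 0
Back-substituting gives 3·5 ≡ 1 (mod 14).

5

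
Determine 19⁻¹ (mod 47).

5

47 = 2·19 + 9
19 = 2·9 + 1
9 = 9·1 + 0
Back-substituting gives 19·5 ≡ 1 (mod 47).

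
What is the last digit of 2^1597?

2

Powers of 2 mod 10 repeat with period 4: 2, 4, 8, 6.
1597 leaves remainder 1 on division by 4, so 2^1597 ends in 2.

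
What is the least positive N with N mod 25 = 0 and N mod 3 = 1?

25

x ≡ 1 (mod 3) gives x ∈ {1, 4, 7, 10, 13, 16, 19, 22, …}.
The first of these with x mod 25 = 0 is 25.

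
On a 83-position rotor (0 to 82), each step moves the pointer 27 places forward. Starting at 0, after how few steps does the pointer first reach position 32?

The inverse of 27 mod 83 is 40 (since 27·40 = 1080 ≡ 1).
Multiplying both sides by 40: x ≡ 40·32 = 1280 ≡ 35 (mod 83).

35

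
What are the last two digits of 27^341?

Square-and-reduce mod 100: 27^1≡27, 27^2≡29, 27^4≡41, 27^8≡81, 27^16≡61, 27^32≡21, 27^64≡41, 27^128≡81, 27^256≡61.
Since 341 = 1 + 4 + 16 + 64 + 256 in binary, 27^341 ≡ 27·41·61·41·61 ≡ 27 (mod 100).

27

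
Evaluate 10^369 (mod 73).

10

Square-and-reduce mod 73: 10^1≡10, 10^2≡27, 10^4≡72, 10^8≡1, 10^16≡1, 10^32≡1, 10^64≡1, 10^128≡1, 10^256≡1.
369 = 1 + 16 + 32 + 64 + 256, so 10^369 ≡ 10·1·1·1·1 ≡ 10 (mod 73).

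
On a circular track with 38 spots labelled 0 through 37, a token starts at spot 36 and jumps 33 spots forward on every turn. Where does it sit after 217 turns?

15

217·33 = 7161.
7161 − 188·38 = 17, so 7161 ≡ 17 (mod 38).
(36 + 17) mod 38 = 15.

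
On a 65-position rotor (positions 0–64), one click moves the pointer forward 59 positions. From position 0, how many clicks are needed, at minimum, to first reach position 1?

65 = 1·59 + 6
59 = 9·6 + 5
6 = 1·5 + 1
5 = 5·1 + 0
Back-substituting gives 59·54 ≡ 1 (mod 65).

54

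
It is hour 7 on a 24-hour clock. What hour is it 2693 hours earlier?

2

Dividing 2693 by 24 gives quotient 112 and remainder 5.
(7 − 5) mod 24 = 2.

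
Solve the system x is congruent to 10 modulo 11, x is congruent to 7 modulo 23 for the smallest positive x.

76

Since 23·1 ≡ 1 (mod 11), take x = 7 + 23·((10−7)·1 mod 11) = 7 + 23·3 = 76.
Check: 76 mod 11 = 10, 76 mod 23 = 7.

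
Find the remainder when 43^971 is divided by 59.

By repeated squaring mod 59: 43^1≡43, 43^2≡20, 43^4≡46, 43^8≡51, 43^16≡5, 43^32≡25, 43^64≡35, 43^128≡45, 43^256≡19, 43^512≡7.
971 = 1 + 2 + 8 + 64 + 128 + 256 + 512, so 43^971 ≡ 43·20·51·35·45·19·7 ≡ 44 (mod 59).

44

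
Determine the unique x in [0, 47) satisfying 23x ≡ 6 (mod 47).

35

23⁻¹ ≡ 45 (mod 47) because 23·45 = 1035 = 22·47 + 1.
So x ≡ 45·6 = 270 ≡ 35 (mod 47).
Check: 23·35 = 805 = 17·47 + 6.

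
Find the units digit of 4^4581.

Powers of 4 mod 10 repeat with period 2: 4, 6.
4581 mod 2 = 1, so the last digit matches 4^1 = 4.

4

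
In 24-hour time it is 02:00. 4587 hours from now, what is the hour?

4587 mod 24 = 3 (since 191·24 = 4584).
(2 + 3) mod 24 = 5.

5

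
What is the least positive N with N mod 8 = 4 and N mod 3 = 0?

x ≡ 0 (mod 3) gives x ∈ {0, 3, 6, 9, 12}.
The first of these with x mod 8 = 4 is 12.

12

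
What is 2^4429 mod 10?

2

The units digit of 2^n cycles with period 4: 2, 4, 8, 6, …
4429 mod 4 = 1, so the last digit matches 2^1 = 2.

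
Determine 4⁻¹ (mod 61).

46

61 = 15·4 + 1
4 = 4·1 + 0
Back-substituting gives 4·46 ≡ 1 (mod 61).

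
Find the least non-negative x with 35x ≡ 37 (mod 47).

40

The inverse of 35 mod 47 is 43 (since 35·43 = 1505 ≡ 1).
So x ≡ 43·37 = 1591 ≡ 40 (mod 47).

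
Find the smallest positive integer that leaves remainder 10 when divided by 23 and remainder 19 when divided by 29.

309

Since 29·4 ≡ 1 (mod 23), take x = 19 + 29·((10−19)·4 mod 23) = 19 + 29·10 = 309.
Check: 309 mod 23 = 10, 309 mod 29 = 19.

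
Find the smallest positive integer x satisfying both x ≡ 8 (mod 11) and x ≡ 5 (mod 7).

19

x ≡ 5 (mod 7) gives x ∈ {5, 12, 19}.
The first of these with x mod 11 = 8 is 19.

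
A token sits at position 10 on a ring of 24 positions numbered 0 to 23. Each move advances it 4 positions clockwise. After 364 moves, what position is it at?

2

364·4 = 1456.
1456 = 60·24 + 16, so 1456 mod 24 = 16.
(10 + 16) mod 24 = 2.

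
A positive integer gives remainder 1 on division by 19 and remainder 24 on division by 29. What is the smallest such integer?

343

Since 29·2 ≡ 1 (mod 19), take x = 24 + 29·((1−24)·2 mod 19) = 24 + 29·11 = 343.
Check: 343 mod 19 = 1, 343 mod 29 = 24.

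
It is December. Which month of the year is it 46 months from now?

46 = 3·12 + 10, so 46 mod 12 = 10.
December + 10 months → October.

October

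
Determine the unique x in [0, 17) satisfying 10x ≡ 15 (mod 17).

10

The inverse of 10 mod 17 is 12 (since 10·12 = 120 ≡ 1).
So x ≡ 12·15 = 180 ≡ 10 (mod 17).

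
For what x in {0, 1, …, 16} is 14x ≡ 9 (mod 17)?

14

14⁻¹ ≡ 11 (mod 17) because 14·11 = 154 = 9·17 + 1.
So x ≡ 11·9 = 99 ≡ 14 (mod 17).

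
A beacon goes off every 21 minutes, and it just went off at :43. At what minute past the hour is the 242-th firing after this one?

242·21 = 5082.
5082 = 84·60 + 42, so 5082 mod 60 = 42.
(43 + 42) mod 60 = 25.

25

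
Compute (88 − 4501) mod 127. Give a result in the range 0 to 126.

32

Dividing 4501 by 127 gives quotient 35 and remainder 56.
(88 − 56) mod 127 = 32.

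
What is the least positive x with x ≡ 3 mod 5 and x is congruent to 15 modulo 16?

x ≡ 3 (mod 5) gives x ∈ {3, 8, 13, 18, 23, 28, 33, 38, …}.
The first of these with x mod 16 = 15 is 63.

63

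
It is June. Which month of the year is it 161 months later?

161 = 13·12 + 5, so 161 mod 12 = 5.
June + 5 months → November.

November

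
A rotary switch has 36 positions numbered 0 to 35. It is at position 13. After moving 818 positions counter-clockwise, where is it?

23

Dividing 818 by 36 gives quotient 22 and remainder 26.
(13 − 26) mod 36 = 23.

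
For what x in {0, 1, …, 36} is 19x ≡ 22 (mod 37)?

7

19⁻¹ ≡ 2 (mod 37) because 19·2 = 38 = 1·37 + 1.
Multiplying both sides by 2: x ≡ 2·22 = 44 ≡ 7 (mod 37).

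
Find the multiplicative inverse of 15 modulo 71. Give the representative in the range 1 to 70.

19

15·19 = 285 = 4·71 + 1, so 15⁻¹ ≡ 19 (mod 71).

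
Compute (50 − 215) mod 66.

33

215 = 3·66 + 17, so 215 mod 66 = 17.
(50 − 17) mod 66 = 33.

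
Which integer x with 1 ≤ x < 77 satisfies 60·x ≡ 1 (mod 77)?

77 = 1·60 + 17
60 = 3·17 + 9
17 = 1·9 + 8
9 = 1·8 + 1
8 = 8·1 + 0
Back-substituting gives 60·9 ≡ 1 (mod 77).

9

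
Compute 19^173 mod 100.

By repeated squaring mod 100: 19^1≡19, 19^2≡61, 19^4≡21, 19^8≡41, 19^16≡81, 19^32≡61, 19^64≡21, 19^128≡41.
173 = 1 + 4 + 8 + 32 + 128, so 19^173 ≡ 19·21·41·61·41 ≡ 59 (mod 100).

59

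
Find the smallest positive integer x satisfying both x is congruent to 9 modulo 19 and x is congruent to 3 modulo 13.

237

x ≡ 3 (mod 13) gives x ∈ {3, 16, 29, 42, 55, 68, 81, 94, …}.
The first of these with x mod 19 = 9 is 237.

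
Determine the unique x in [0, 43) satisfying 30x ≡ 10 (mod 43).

29

The inverse of 30 mod 43 is 33 (since 30·33 = 990 ≡ 1).
So x ≡ 33·10 = 330 ≡ 29 (mod 43).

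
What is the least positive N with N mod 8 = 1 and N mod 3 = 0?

9

Since 3·3 ≡ 1 (mod 8), take x = 0 + 3·((1−0)·3 mod 8) = 0 + 3·3 = 9.
Check: 9 mod 8 = 1, 9 mod 3 = 0.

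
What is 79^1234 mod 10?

1

Powers of 9 mod 10 repeat with period 2: 9, 1.
1234 leaves remainder 0 on division by 2, so 79^1234 ends in 1.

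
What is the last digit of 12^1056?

6

The units digit of 12^n cycles with period 4: 2, 4, 8, 6, …
1056 mod 4 = 0, so the last digit matches 2^4 = 6.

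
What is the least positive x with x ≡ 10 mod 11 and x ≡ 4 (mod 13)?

Since 13·6 ≡ 1 (mod 11), take x = 4 + 13·((10−4)·6 mod 11) = 4 + 13·3 = 43.
Check: 43 mod 11 = 10, 43 mod 13 = 4.

43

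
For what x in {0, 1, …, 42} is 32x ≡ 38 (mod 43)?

The inverse of 32 mod 43 is 39 (since 32·39 = 1248 ≡ 1).
Multiplying both sides by 39: x ≡ 39·38 = 1482 ≡ 20 (mod 43).

20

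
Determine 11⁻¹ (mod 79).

79 = 7·11 + 2
11 = 5·2 + 1
2 = 2·1 + 0
Back-substituting gives 11·36 ≡ 1 (mod 79).

36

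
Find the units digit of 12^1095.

8

Powers of 2 mod 10 repeat with period 4: 2, 4, 8, 6.
1095 leaves remainder 3 on division by 4, so 12^1095 ends in 8.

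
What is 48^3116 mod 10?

6

Last digits of 8^n: 8, 4, 2, 6 (period 4).
3116 leaves remainder 0 on division by 4, so 48^3116 ends in 6.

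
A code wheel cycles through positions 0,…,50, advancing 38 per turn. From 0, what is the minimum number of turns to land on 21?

38⁻¹ ≡ 47 (mod 51) because 38·47 = 1786 = 35·51 + 1.
So x ≡ 47·21 = 987 ≡ 18 (mod 51).
Check: 38·18 = 684 = 13·51 + 21.

18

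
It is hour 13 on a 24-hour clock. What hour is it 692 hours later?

9

Dividing 692 by 24 gives quotient 28 and remainder 20.
(13 + 20) mod 24 = 9.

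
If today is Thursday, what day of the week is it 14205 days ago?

Tuesday

Dividing 14205 by 7 gives quotient 2029 and remainder 2.
Thursday − 2 days → Tuesday.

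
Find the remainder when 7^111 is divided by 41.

19

By repeated squaring mod 41: 7^1≡7, 7^2≡8, 7^4≡23, 7^8≡37, 7^16≡16, 7^32≡10, 7^64≡18.
Since 111 = 1 + 2 + 4 + 8 + 32 + 64 in binary, 7^111 ≡ 7·8·23·37·10·18 ≡ 19 (mod 41).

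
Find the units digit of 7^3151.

3

Powers of 7 mod 10 repeat with period 4: 7, 9, 3, 1.
3151 leaves remainder 3 on division by 4, so 7^3151 ends in 3.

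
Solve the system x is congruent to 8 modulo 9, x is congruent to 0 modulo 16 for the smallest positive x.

80

x ≡ 8 (mod 9) gives x ∈ {8, 17, 26, 35, 44, 53, 62, 71, …}.
The first of these with x mod 16 = 0 is 80.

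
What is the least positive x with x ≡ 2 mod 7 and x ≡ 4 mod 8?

x ≡ 2 (mod 7) gives x ∈ {2, 9, 16, 23, 30, 37, 44}.
The first of these with x mod 8 = 4 is 44.

44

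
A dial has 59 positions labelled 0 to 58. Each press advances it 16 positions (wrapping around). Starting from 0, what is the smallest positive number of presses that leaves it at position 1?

48

16·48 = 768 = 13·59 + 1, so 16⁻¹ ≡ 48 (mod 59).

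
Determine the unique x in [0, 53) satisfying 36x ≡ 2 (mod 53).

The inverse of 36 mod 53 is 28 (since 36·28 = 1008 ≡ 1).
Multiplying both sides by 28: x ≡ 28·2 = 56 ≡ 3 (mod 53).

3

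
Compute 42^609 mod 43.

42

Successive squares of 42 mod 43: 42^1≡42, 42^2≡1, 42^4≡1, 42^8≡1, 42^16≡1, 42^32≡1, 42^64≡1, 42^128≡1, 42^256≡1, 42^512≡1.
Since 609 = 1 + 32 + 64 + 512 in binary, 42^609 ≡ 42·1·1·1 ≡ 42 (mod 43).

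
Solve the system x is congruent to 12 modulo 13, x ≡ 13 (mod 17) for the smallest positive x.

64

x ≡ 12 (mod 13) gives x ∈ {12, 25, 38, 51, 64}.
The first of these with x mod 17 = 13 is 64.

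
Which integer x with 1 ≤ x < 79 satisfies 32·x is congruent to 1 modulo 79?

42

79 = 2·32 + 15
32 = 2·15 + 2
15 = 7·2 + 1
2 = 2·1 + 0
Back-substituting gives 32·42 ≡ 1 (mod 79).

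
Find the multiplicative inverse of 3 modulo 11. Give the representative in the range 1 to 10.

3·4 = 12 = 1·11 + 1, so 3⁻¹ ≡ 4 (mod 11).

4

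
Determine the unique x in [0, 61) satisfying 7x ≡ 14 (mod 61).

7⁻¹ ≡ 35 (mod 61) because 7·35 = 245 = 4·61 + 1.
Multiplying both sides by 35: x ≡ 35·14 = 490 ≡ 2 (mod 61).

2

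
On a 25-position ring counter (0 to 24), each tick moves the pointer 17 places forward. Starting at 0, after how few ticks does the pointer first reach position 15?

20

17⁻¹ ≡ 3 (mod 25) because 17·3 = 51 = 2·25 + 1.
Multiplying both sides by 3: x ≡ 3·15 = 45 ≡ 20 (mod 25).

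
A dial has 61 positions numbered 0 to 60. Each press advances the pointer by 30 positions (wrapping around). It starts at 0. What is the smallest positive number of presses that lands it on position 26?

30⁻¹ ≡ 59 (mod 61) because 30·59 = 1770 = 29·61 + 1.
Multiplying both sides by 59: x ≡ 59·26 = 1534 ≡ 9 (mod 61).
Check: 30·9 = 270 = 4·61 + 26.

9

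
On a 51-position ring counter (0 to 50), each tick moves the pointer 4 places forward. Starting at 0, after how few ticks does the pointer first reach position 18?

The inverse of 4 mod 51 is 13 (since 4·13 = 52 ≡ 1).
So x ≡ 13·18 = 234 ≡ 30 (mod 51).

30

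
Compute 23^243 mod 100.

Successive squares of 23 mod 100: 23^1≡23, 23^2≡29, 23^4≡41, 23^8≡81, 23^16≡61, 23^32≡21, 23^64≡41, 23^128≡81.
243 = 1 + 2 + 16 + 32 + 64 + 128, so 23^243 ≡ 23·29·61·21·41·81 ≡ 67 (mod 100).

67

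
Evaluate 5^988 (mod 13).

Successive squares of 5 mod 13: 5^1≡5, 5^2≡12, 5^4≡1, 5^8≡1, 5^16≡1, 5^32≡1, 5^64≡1, 5^128≡1, 5^256≡1, 5^512≡1.
988 = 4 + 8 + 16 + 64 + 128 + 256 + 512, so 5^988 ≡ 1·1·1·1·1·1·1 ≡ 1 (mod 13).

1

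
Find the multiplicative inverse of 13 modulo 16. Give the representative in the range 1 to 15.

5

13·5 = 65 = 4·16 + 1, so 13⁻¹ ≡ 5 (mod 16).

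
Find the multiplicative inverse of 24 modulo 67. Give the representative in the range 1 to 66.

24·14 = 336 = 5·67 + 1, so 24⁻¹ ≡ 14 (mod 67).

14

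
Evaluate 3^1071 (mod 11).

Square-and-reduce mod 11: 3^1≡3, 3^2≡9, 3^4≡4, 3^8≡5, 3^16≡3, 3^32≡9, 3^64≡4, 3^128≡5, 3^256≡3, 3^512≡9, 3^1024≡4.
Since 1071 = 1 + 2 + 4 + 8 + 32 + 1024 in binary, 3^1071 ≡ 3·9·4·5·9·4 ≡ 3 (mod 11).

3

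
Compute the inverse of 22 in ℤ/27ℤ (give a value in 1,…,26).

16

22·16 = 352 = 13·27 + 1, so 22⁻¹ ≡ 16 (mod 27).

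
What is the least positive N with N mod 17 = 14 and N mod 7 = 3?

31

x ≡ 3 (mod 7) gives x ∈ {3, 10, 17, 24, 31}.
The first of these with x mod 17 = 14 is 31.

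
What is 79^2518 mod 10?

1

The units digit of 79^n cycles with period 2: 9, 1, …
2518 leaves remainder 0 on division by 2, so 79^2518 ends in 1.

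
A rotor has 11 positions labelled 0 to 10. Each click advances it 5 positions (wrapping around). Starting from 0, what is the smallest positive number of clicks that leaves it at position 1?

9

5·9 = 45 = 4·11 + 1, so 5⁻¹ ≡ 9 (mod 11).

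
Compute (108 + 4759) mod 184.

4759 = 25·184 + 159, so 4759 mod 184 = 159.
(108 + 159) mod 184 = 83.

83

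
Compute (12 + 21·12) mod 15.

21·12 = 252.
252 mod 15 = 12 (since 16·15 = 240).
(12 + 12) mod 15 = 9.

9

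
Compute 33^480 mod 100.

1

Square-and-reduce mod 100: 33^1≡33, 33^2≡89, 33^4≡21, 33^8≡41, 33^16≡81, 33^32≡61, 33^64≡21, 33^128≡41, 33^256≡81.
480 = 32 + 64 + 128 + 256, so 33^480 ≡ 61·21·41·81 ≡ 1 (mod 100).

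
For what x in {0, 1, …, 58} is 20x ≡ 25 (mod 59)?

16

20⁻¹ ≡ 3 (mod 59) because 20·3 = 60 = 1·59 + 1.
So x ≡ 3·25 = 75 ≡ 16 (mod 59).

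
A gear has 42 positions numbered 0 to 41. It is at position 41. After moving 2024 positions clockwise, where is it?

2024 = 48·42 + 8, so 2024 mod 42 = 8.
(41 + 8) mod 42 = 7.

7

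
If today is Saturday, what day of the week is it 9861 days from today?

Thursday

Dividing 9861 by 7 gives quotient 1408 and remainder 5.
Saturday + 5 days → Thursday.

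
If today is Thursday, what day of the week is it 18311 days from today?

Wednesday

18311 = 2615·7 + 6, so 18311 mod 7 = 6.
Thursday + 6 days → Wednesday.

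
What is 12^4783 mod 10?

Powers of 2 mod 10 repeat with period 4: 2, 4, 8, 6.
4783 leaves remainder 3 on division by 4, so 12^4783 ends in 8.

8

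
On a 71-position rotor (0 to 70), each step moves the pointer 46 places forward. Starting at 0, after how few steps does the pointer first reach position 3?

51

46⁻¹ ≡ 17 (mod 71) because 46·17 = 782 = 11·71 + 1.
So x ≡ 17·3 = 51 ≡ 51 (mod 71).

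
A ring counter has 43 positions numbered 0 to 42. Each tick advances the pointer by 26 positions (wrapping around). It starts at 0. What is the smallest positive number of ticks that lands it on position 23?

29

The inverse of 26 mod 43 is 5 (since 26·5 = 130 ≡ 1).
Multiplying both sides by 5: x ≡ 5·23 = 115 ≡ 29 (mod 43).
Check: 26·29 = 754 = 17·43 + 23.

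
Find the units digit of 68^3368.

Powers of 8 mod 10 repeat with period 4: 8, 4, 2, 6.
3368 mod 4 = 0, so the last digit matches 8^4 = 6.

6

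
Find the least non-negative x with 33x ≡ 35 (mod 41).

11

The inverse of 33 mod 41 is 5 (since 33·5 = 165 ≡ 1).
So x ≡ 5·35 = 175 ≡ 11 (mod 41).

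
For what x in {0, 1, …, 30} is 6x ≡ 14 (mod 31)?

23

6⁻¹ ≡ 26 (mod 31) because 6·26 = 156 = 5·31 + 1.
Multiplying both sides by 26: x ≡ 26·14 = 364 ≡ 23 (mod 31).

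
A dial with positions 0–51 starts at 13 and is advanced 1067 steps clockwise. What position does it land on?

40

Dividing 1067 by 52 gives quotient 20 and remainder 27.
(13 + 27) mod 52 = 40.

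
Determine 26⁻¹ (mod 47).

47 = 1·26 + 21
26 = 1·21 + 5
21 = 4·5 + 1
5 = 5·1 + 0
Back-substituting gives 26·38 ≡ 1 (mod 47).

38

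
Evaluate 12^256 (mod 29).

1

Successive squares of 12 mod 29: 12^1≡12, 12^2≡28, 12^4≡1, 12^8≡1, 12^16≡1, 12^32≡1, 12^64≡1, 12^128≡1, 12^256≡1.
Since 256 = 256 in binary, 12^256 ≡ 1 ≡ 1 (mod 29).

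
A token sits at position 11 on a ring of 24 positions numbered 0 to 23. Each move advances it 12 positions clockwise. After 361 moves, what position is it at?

23

361·12 = 4332.
Dividing 4332 by 24 gives quotient 180 and remainder 12.
(11 + 12) mod 24 = 23.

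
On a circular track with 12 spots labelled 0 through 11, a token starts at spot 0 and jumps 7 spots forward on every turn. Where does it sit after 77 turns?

77·7 = 539.
539 − 44·12 = 11, so 539 ≡ 11 (mod 12).
(0 + 11) mod 12 = 11.

11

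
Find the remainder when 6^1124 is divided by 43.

Square-and-reduce mod 43: 6^1≡6, 6^2≡36, 6^4≡6, 6^8≡36, 6^16≡6, 6^32≡36, 6^64≡6, 6^128≡36, 6^256≡6, 6^512≡36, 6^1024≡6.
Since 1124 = 4 + 32 + 64 + 1024 in binary, 6^1124 ≡ 6·36·6·6 ≡ 36 (mod 43).

36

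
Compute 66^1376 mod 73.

64

By repeated squaring mod 73: 66^1≡66, 66^2≡49, 66^4≡65, 66^8≡64, 66^16≡8, 66^32≡64, 66^64≡8, 66^128≡64, 66^256≡8, 66^512≡64, 66^1024≡8.
Since 1376 = 32 + 64 + 256 + 1024 in binary, 66^1376 ≡ 64·8·8·8 ≡ 64 (mod 73).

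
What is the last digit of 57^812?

1

Powers of 7 mod 10 repeat with period 4: 7, 9, 3, 1.
812 leaves remainder 0 on division by 4, so 57^812 ends in 1.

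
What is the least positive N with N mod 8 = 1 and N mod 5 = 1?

1

x ≡ 1 (mod 5) gives x ∈ {1}.
The first of these with x mod 8 = 1 is 1.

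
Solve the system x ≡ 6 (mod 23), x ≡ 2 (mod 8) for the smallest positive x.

x ≡ 2 (mod 8) gives x ∈ {2, 10, 18, 26, 34, 42, 50, 58, …}.
The first of these with x mod 23 = 6 is 98.

98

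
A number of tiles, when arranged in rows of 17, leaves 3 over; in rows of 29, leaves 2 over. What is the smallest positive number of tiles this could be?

x ≡ 3 (mod 17) gives x ∈ {3, 20, 37, 54, 71, 88, 105, 122, …}.
The first of these with x mod 29 = 2 is 292.

292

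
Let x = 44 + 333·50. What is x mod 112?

6

333·50 = 16650.
16650 = 148·112 + 74, so 16650 mod 112 = 74.
(44 + 74) mod 112 = 6.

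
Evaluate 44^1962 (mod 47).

By repeated squaring mod 47: 44^1≡44, 44^2≡9, 44^4≡34, 44^8≡28, 44^16≡32, 44^32≡37, 44^64≡6, 44^128≡36, 44^256≡27, 44^512≡24, 44^1024≡12.
1962 = 2 + 8 + 32 + 128 + 256 + 512 + 1024, so 44^1962 ≡ 9·28·37·36·27·24·12 ≡ 25 (mod 47).

25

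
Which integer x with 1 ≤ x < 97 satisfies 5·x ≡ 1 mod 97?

39

5·39 = 195 = 2·97 + 1, so 5⁻¹ ≡ 39 (mod 97).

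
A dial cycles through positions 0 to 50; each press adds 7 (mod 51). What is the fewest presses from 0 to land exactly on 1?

51 = 7·7 + 2
7 = 3·2 + 1
2 = 2·1 + 0
Back-substituting gives 7·22 ≡ 1 (mod 51).

22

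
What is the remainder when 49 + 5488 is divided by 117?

Dividing 5488 by 117 gives quotient 46 and remainder 106.
(49 + 106) mod 117 = 38.

38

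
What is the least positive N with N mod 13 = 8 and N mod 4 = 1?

21

x ≡ 1 (mod 4) gives x ∈ {1, 5, 9, 13, 17, 21}.
The first of these with x mod 13 = 8 is 21.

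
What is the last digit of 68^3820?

6

The units digit of 68^n cycles with period 4: 8, 4, 2, 6, …
3820 leaves remainder 0 on division by 4, so 68^3820 ends in 6.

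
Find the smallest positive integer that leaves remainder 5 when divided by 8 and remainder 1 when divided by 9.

Since 9·1 ≡ 1 (mod 8), take x = 1 + 9·((5−1)·1 mod 8) = 1 + 9·4 = 37.
Check: 37 mod 8 = 5, 37 mod 9 = 1.

37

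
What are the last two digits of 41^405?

01

By repeated squaring mod 100: 41^1≡41, 41^2≡81, 41^4≡61, 41^8≡21, 41^16≡41, 41^32≡81, 41^64≡61, 41^128≡21, 41^256≡41.
405 = 1 + 4 + 16 + 128 + 256, so 41^405 ≡ 41·61·41·21·41 ≡ 1 (mod 100).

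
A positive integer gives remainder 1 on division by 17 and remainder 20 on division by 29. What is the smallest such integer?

426

x ≡ 1 (mod 17) gives x ∈ {1, 18, 35, 52, 69, 86, 103, 120, …}.
The first of these with x mod 29 = 20 is 426.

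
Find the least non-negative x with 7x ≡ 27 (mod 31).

The inverse of 7 mod 31 is 9 (since 7·9 = 63 ≡ 1).
So x ≡ 9·27 = 243 ≡ 26 (mod 31).
Check: 7·26 = 182 = 5·31 + 27.

26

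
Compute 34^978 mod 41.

5

By repeated squaring mod 41: 34^1≡34, 34^2≡8, 34^4≡23, 34^8≡37, 34^16≡16, 34^32≡10, 34^64≡18, 34^128≡37, 34^256≡16, 34^512≡10.
978 = 2 + 16 + 64 + 128 + 256 + 512, so 34^978 ≡ 8·16·18·37·16·10 ≡ 5 (mod 41).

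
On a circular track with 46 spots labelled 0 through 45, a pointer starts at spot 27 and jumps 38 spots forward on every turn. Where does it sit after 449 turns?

23

449·38 = 17062.
17062 − 370·46 = 42, so 17062 ≡ 42 (mod 46).
(27 + 42) mod 46 = 23.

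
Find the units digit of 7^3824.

Last digits of 7^n: 7, 9, 3, 1 (period 4).
3824 mod 4 = 0, so the last digit matches 7^4 = 1.

1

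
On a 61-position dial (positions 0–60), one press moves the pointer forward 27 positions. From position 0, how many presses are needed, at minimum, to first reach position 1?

52

61 = 2·27 + 7
27 = 3·7 + 6
7 = 1·6 + 1
6 = 6·1 + 0
Back-substituting gives 27·52 ≡ 1 (mod 61).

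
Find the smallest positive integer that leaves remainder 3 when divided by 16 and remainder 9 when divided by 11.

Since 11·3 ≡ 1 (mod 16), take x = 9 + 11·((3−9)·3 mod 16) = 9 + 11·14 = 163.
Check: 163 mod 16 = 3, 163 mod 11 = 9.

163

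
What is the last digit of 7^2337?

7

The units digit of 7^n cycles with period 4: 7, 9, 3, 1, …
2337 mod 4 = 1, so the last digit matches 7^1 = 7.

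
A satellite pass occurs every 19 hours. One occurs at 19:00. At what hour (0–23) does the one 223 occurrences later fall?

223·19 = 4237.
4237 = 176·24 + 13, so 4237 mod 24 = 13.
(19 + 13) mod 24 = 8.

8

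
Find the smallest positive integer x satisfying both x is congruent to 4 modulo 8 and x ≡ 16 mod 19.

92

x ≡ 4 (mod 8) gives x ∈ {4, 12, 20, 28, 36, 44, 52, 60, …}.
The first of these with x mod 19 = 16 is 92.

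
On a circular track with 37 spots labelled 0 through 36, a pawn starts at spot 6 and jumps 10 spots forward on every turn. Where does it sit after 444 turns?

6

444·10 = 4440.
Dividing 4440 by 37 gives quotient 120 and remainder 0.
(6 + 0) mod 37 = 6.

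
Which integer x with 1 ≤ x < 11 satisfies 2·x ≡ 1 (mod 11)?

11 = 5·2 + 1
2 = 2·1 + 0
Back-substituting gives 2·6 ≡ 1 (mod 11).

6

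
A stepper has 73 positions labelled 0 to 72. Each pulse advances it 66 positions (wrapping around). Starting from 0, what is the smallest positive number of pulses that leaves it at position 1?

73 = 1·66 + 7
66 = 9·7 + 3
7 = 2·3 + 1
3 = 3·1 + 0
Back-substituting gives 66·52 ≡ 1 (mod 73).

52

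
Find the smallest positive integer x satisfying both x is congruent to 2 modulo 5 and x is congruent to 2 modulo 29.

2

x ≡ 2 (mod 5) gives x ∈ {2}.
The first of these with x mod 29 = 2 is 2.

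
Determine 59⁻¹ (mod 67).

59·25 = 1475 = 22·67 + 1, so 59⁻¹ ≡ 25 (mod 67).

25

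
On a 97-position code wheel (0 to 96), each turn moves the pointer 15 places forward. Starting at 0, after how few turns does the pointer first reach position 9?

15⁻¹ ≡ 13 (mod 97) because 15·13 = 195 = 2·97 + 1.
Multiplying both sides by 13: x ≡ 13·9 = 117 ≡ 20 (mod 97).

20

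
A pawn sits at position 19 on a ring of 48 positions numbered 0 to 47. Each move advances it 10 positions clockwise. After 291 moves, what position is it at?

1

291·10 = 2910.
2910 mod 48 = 30 (since 60·48 = 2880).
(19 + 30) mod 48 = 1.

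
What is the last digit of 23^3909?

3

The units digit of 23^n cycles with period 4: 3, 9, 7, 1, …
3909 mod 4 = 1, so the last digit matches 3^1 = 3.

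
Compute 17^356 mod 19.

6

By repeated squaring mod 19: 17^1≡17, 17^2≡4, 17^4≡16, 17^8≡9, 17^16≡5, 17^32≡6, 17^64≡17, 17^128≡4, 17^256≡16.
Since 356 = 4 + 32 + 64 + 256 in binary, 17^356 ≡ 16·6·17·16 ≡ 6 (mod 19).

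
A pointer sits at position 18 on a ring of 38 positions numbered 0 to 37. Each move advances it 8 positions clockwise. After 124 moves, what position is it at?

124·8 = 992.
992 − 26·38 = 4, so 992 ≡ 4 (mod 38).
(18 + 4) mod 38 = 22.

22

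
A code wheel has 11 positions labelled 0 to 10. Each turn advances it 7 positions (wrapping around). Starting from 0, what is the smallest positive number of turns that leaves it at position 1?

8

7·8 = 56 = 5·11 + 1, so 7⁻¹ ≡ 8 (mod 11).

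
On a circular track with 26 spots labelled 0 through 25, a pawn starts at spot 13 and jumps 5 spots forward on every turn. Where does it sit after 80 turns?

80·5 = 400.
400 mod 26 = 10 (since 15·26 = 390).
(13 + 10) mod 26 = 23.

23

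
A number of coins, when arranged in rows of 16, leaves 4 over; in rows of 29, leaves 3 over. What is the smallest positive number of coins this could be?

148

x ≡ 4 (mod 16) gives x ∈ {4, 20, 36, 52, 68, 84, 100, 116, …}.
The first of these with x mod 29 = 3 is 148.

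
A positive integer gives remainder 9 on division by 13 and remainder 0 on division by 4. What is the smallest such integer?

48

x ≡ 0 (mod 4) gives x ∈ {0, 4, 8, 12, 16, 20, 24, 28, …}.
The first of these with x mod 13 = 9 is 48.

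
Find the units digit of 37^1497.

The units digit of 37^n cycles with period 4: 7, 9, 3, 1, …
1497 mod 4 = 1, so the last digit matches 7^1 = 7.

7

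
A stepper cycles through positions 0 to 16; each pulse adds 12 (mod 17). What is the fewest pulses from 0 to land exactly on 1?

10

17 = 1·12 + 5
12 = 2·5 + 2
5 = 2·2 + 1
2 = 2·1 + 0
Back-substituting gives 12·10 ≡ 1 (mod 17).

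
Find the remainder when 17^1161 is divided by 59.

17

By repeated squaring mod 59: 17^1≡17, 17^2≡53, 17^4≡36, 17^8≡57, 17^16≡4, 17^32≡16, 17^64≡20, 17^128≡46, 17^256≡51, 17^512≡5, 17^1024≡25.
1161 = 1 + 8 + 128 + 1024, so 17^1161 ≡ 17·57·46·25 ≡ 17 (mod 59).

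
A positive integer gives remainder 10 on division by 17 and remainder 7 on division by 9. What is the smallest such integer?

Since 9·2 ≡ 1 (mod 17), take x = 7 + 9·((10−7)·2 mod 17) = 7 + 9·6 = 61.
Check: 61 mod 17 = 10, 61 mod 9 = 7.

61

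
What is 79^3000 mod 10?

The units digit of 79^n cycles with period 2: 9, 1, …
3000 mod 2 = 0, so the last digit matches 9^2 = 1.

1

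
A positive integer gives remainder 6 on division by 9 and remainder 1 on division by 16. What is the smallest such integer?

33

x ≡ 6 (mod 9) gives x ∈ {6, 15, 24, 33}.
The first of these with x mod 16 = 1 is 33.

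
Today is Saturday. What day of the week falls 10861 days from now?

Wednesday

Dividing 10861 by 7 gives quotient 1551 and remainder 4.
Saturday + 4 days → Wednesday.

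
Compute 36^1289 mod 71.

Square-and-reduce mod 71: 36^1≡36, 36^2≡18, 36^4≡40, 36^8≡38, 36^16≡24, 36^32≡8, 36^64≡64, 36^128≡49, 36^256≡58, 36^512≡27, 36^1024≡19.
Since 1289 = 1 + 8 + 256 + 1024 in binary, 36^1289 ≡ 36·38·58·19 ≡ 64 (mod 71).

64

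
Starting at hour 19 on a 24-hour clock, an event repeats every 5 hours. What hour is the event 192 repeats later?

19

192·5 = 960.
Dividing 960 by 24 gives quotient 40 and remainder 0.
(19 + 0) mod 24 = 19.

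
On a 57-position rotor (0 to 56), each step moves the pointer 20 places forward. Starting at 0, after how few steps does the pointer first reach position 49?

11

The inverse of 20 mod 57 is 20 (since 20·20 = 400 ≡ 1).
Multiplying both sides by 20: x ≡ 20·49 = 980 ≡ 11 (mod 57).
Check: 20·11 = 220 = 3·57 + 49.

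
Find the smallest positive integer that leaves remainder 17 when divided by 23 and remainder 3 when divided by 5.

63

x ≡ 3 (mod 5) gives x ∈ {3, 8, 13, 18, 23, 28, 33, 38, …}.
The first of these with x mod 23 = 17 is 63.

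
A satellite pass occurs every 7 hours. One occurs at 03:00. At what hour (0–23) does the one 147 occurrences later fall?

147·7 = 1029.
1029 − 42·24 = 21, so 1029 ≡ 21 (mod 24).
(3 + 21) mod 24 = 0.

0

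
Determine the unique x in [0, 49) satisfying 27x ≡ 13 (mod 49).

15

The inverse of 27 mod 49 is 20 (since 27·20 = 540 ≡ 1).
So x ≡ 20·13 = 260 ≡ 15 (mod 49).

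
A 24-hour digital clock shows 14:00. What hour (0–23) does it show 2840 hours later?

2840 − 118·24 = 8, so 2840 ≡ 8 (mod 24).
(14 + 8) mod 24 = 22.

22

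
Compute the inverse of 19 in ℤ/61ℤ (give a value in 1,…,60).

19·45 = 855 = 14·61 + 1, so 19⁻¹ ≡ 45 (mod 61).

45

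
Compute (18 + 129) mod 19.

14

129 mod 19 = 15 (since 6·19 = 114).
(18 + 15) mod 19 = 14.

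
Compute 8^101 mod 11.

8

Successive squares of 8 mod 11: 8^1≡8, 8^2≡9, 8^4≡4, 8^8≡5, 8^16≡3, 8^32≡9, 8^64≡4.
101 = 1 + 4 + 32 + 64, so 8^101 ≡ 8·4·9·4 ≡ 8 (mod 11).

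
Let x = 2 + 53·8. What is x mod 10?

6

53·8 = 424.
424 mod 10 = 4 (since 42·10 = 420).
(2 + 4) mod 10 = 6.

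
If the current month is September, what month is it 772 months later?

772 = 64·12 + 4, so 772 mod 12 = 4.
September + 4 months → January.

January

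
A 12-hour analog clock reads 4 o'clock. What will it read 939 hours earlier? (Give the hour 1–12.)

Dividing 939 by 12 gives quotient 78 and remainder 3.
4 − 3 → 1 on a 12-hour dial.

1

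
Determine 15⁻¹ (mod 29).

2

29 = 1·15 + 14
15 = 1·14 + 1
14 = 14·1 + 0
Back-substituting gives 15·2 ≡ 1 (mod 29).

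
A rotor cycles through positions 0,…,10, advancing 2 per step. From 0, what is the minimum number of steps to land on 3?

2⁻¹ ≡ 6 (mod 11) because 2·6 = 12 = 1·11 + 1.
So x ≡ 6·3 = 18 ≡ 7 (mod 11).

7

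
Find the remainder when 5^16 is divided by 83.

65

By repeated squaring mod 83: 5^1≡5, 5^2≡25, 5^4≡44, 5^8≡27, 5^16≡65.
Since 16 = 16 in binary, 5^16 ≡ 65 ≡ 65 (mod 83).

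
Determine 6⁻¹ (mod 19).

6·16 = 96 = 5·19 + 1, so 6⁻¹ ≡ 16 (mod 19).

16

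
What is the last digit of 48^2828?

Powers of 8 mod 10 repeat with period 4: 8, 4, 2, 6.
2828 leaves remainder 0 on division by 4, so 48^2828 ends in 6.

6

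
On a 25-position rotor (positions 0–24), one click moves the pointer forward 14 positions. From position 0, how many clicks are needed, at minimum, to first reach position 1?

25 = 1·14 + 11
14 = 1·11 + 3
11 = 3·3 + 2
3 = 1·2 + 1
2 = 2·1 + 0
Back-substituting gives 14·9 ≡ 1 (mod 25).

9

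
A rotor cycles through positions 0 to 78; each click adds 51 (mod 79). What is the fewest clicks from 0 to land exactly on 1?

31

79 = 1·51 + 28
51 = 1·28 + 23
28 = 1·23 + 5
23 = 4·5 + 3
5 = 1·3 + 2
3 = 1·2 + 1
2 = 2·1 + 0
Back-substituting gives 51·31 ≡ 1 (mod 79).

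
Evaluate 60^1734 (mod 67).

40

Square-and-reduce mod 67: 60^1≡60, 60^2≡49, 60^4≡56, 60^8≡54, 60^16≡35, 60^32≡19, 60^64≡26, 60^128≡6, 60^256≡36, 60^512≡23, 60^1024≡60.
1734 = 2 + 4 + 64 + 128 + 512 + 1024, so 60^1734 ≡ 49·56·26·6·23·60 ≡ 40 (mod 67).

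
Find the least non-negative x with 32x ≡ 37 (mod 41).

32⁻¹ ≡ 9 (mod 41) because 32·9 = 288 = 7·41 + 1.
So x ≡ 9·37 = 333 ≡ 5 (mod 41).

5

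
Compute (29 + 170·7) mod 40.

19

170·7 = 1190.
1190 = 29·40 + 30, so 1190 mod 40 = 30.
(29 + 30) mod 40 = 19.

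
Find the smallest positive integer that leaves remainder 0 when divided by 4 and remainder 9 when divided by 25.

Since 25·1 ≡ 1 (mod 4), take x = 9 + 25·((0−9)·1 mod 4) = 9 + 25·3 = 84.
Check: 84 mod 4 = 0, 84 mod 25 = 9.

84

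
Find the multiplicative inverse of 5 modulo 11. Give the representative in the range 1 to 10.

5·9 = 45 = 4·11 + 1, so 5⁻¹ ≡ 9 (mod 11).

9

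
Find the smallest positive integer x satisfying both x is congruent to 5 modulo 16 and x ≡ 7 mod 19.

x ≡ 5 (mod 16) gives x ∈ {5, 21, 37, 53, 69, 85, 101, 117, …}.
The first of these with x mod 19 = 7 is 197.

197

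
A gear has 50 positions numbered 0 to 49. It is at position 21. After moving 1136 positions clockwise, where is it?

7

1136 mod 50 = 36 (since 22·50 = 1100).
(21 + 36) mod 50 = 7.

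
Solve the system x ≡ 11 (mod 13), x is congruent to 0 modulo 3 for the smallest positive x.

24

Since 3·9 ≡ 1 (mod 13), take x = 0 + 3·((11−0)·9 mod 13) = 0 + 3·8 = 24.
Check: 24 mod 13 = 11, 24 mod 3 = 0.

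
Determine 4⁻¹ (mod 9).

7

4·7 = 28 = 3·9 + 1, so 4⁻¹ ≡ 7 (mod 9).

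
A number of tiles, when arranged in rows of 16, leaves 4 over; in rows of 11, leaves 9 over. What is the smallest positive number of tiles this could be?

20

Since 11·3 ≡ 1 (mod 16), take x = 9 + 11·((4−9)·3 mod 16) = 9 + 11·1 = 20.
Check: 20 mod 16 = 4, 20 mod 11 = 9.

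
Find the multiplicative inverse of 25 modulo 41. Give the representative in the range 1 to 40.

23

25·23 = 575 = 14·41 + 1, so 25⁻¹ ≡ 23 (mod 41).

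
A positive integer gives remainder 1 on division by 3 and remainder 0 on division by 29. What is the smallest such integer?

58

x ≡ 1 (mod 3) gives x ∈ {1, 4, 7, 10, 13, 16, 19, 22, …}.
The first of these with x mod 29 = 0 is 58.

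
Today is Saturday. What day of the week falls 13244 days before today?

Saturday

13244 − 1892·7 = 0, so 13244 ≡ 0 (mod 7).
Saturday − 0 days → Saturday.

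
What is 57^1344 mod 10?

Last digits of 7^n: 7, 9, 3, 1 (period 4).
1344 leaves remainder 0 on division by 4, so 57^1344 ends in 1.

1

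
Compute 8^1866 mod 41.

31

By repeated squaring mod 41: 8^1≡8, 8^2≡23, 8^4≡37, 8^8≡16, 8^16≡10, 8^32≡18, 8^64≡37, 8^128≡16, 8^256≡10, 8^512≡18, 8^1024≡37.
1866 = 2 + 8 + 64 + 256 + 512 + 1024, so 8^1866 ≡ 23·16·37·10·18·37 ≡ 31 (mod 41).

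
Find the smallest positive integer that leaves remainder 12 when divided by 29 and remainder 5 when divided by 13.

70

x ≡ 5 (mod 13) gives x ∈ {5, 18, 31, 44, 57, 70}.
The first of these with x mod 29 = 12 is 70.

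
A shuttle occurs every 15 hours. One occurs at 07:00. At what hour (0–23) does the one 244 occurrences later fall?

244·15 = 3660.
3660 − 152·24 = 12, so 3660 ≡ 12 (mod 24).
(7 + 12) mod 24 = 19.

19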